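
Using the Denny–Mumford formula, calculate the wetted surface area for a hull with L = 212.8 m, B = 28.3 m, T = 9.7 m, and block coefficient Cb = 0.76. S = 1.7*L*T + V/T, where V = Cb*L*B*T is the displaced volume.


Formula: S = 1.7*L*T + V/T with V = Cb*L*B*T, i.e. S = L * (1.7*T + Cb*B)
Step 1 — 1.7*T = 1.7 * 9.7 = 16.49 m
Step 2 — Cb*B = 0.76 * 28.3 = 21.508 m
Step 3 — 1.7*T + Cb*B = 16.49 + 21.508 = 37.998 m
Step 4 — S = 212.8 * 37.998 ≈ 8086.0 m^2 (5 s.f.)

8086.0 m^2


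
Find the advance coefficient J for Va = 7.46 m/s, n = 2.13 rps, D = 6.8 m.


Formula: J = Va / (n * D)
Step 1 — n * D = 2.13 * 6.8 = 14.484
Step 2 — J = 7.46 / 14.484 ≈ 0.51505 (5 s.f.)

0.51505


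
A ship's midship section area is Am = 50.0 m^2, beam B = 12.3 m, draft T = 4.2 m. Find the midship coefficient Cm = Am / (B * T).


Formula: Cm = Am / (B * T)
Step 1 — B * T = 12.3 * 4.2 = 51.66 m^2
Step 2 — Cm = 50.0 / 51.66 ≈ 0.96787 (5 s.f.)

0.96787


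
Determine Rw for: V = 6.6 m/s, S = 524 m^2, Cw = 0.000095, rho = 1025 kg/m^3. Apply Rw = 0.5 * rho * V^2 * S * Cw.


Formula: Rw = 0.5 * rho * V^2 * S * Cw
Step 1 — V^2 = 6.6^2 = 43.56
Step 2 — 0.5 * rho * V^2 = 0.5 * 1025 * 43.56 = 22324.5
Step 3 — Rw = 22324.5 * 524 * 0.000095 ≈ 1111.3 N (5 s.f.)

1111.3 N


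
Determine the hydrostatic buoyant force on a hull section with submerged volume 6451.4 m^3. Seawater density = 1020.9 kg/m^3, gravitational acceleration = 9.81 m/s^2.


Formula: Fb = rho * g * V
Substituting: Fb = 1020.9 * 9.81 * 6451.4
Intermediate: 1020.9 * 9.81 = 10015.029
Result: Fb = 10015.029 * 6451.4 ≈ 64611000 N (5 s.f.)

64611000 N


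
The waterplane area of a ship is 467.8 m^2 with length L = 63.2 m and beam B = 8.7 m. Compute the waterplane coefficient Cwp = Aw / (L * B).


Formula: Cwp = Aw / (L * B)
Step 1 — L * B = 63.2 * 8.7 = 549.84 m^2
Step 2 — Cwp = 467.8 / 549.84 ≈ 0.85079 (5 s.f.)

0.85079


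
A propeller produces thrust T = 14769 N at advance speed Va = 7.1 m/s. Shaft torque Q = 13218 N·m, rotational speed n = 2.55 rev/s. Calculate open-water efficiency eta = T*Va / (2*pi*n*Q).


Formula: eta = T * Va / (2 * pi * n * Q)
Step 1 — numerator = T * Va = 14769 * 7.1 = 104859.9
Step 2 — 2 * pi * n = 2 * pi * 2.55 = 16.022123
Step 3 — denominator = 16.022123 * 13218 = 211780.42
Step 4 — eta = 104859.9 / 211780.42 ≈ 0.49514 (5 s.f.)

0.49514


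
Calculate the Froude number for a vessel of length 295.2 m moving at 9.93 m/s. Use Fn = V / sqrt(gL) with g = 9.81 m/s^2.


Formula: Fn = V / sqrt(g * L)
Step 1 — g * L = 9.81 * 295.2 = 2895.912
Step 2 — sqrt(g * L) = sqrt(2895.912) = 53.813679
Step 3 — Fn = 9.93 / 53.813679 ≈ 0.18453 (5 s.f.)

0.18453


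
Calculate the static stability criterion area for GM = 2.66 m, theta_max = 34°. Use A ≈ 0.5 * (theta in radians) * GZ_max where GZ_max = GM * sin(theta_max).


Formula: GZ_max = GM * sin(theta); Area = 0.5 * theta_rad * GZ_max
Step 1 — GZ_max = 2.66 * sin(34°) = 2.66 * 0.559193 = 1.487453 m
Step 2 — theta_rad = 34 * pi/180 = 0.593412 rad
Step 3 — Area = 0.5 * 0.593412 * 1.487453 ≈ 0.44134 m·rad (5 s.f.)

0.44134 m·rad


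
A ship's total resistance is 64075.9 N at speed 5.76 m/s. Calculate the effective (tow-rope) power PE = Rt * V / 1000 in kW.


Formula: PE = Rt * V / 1000 (kW)
Step 1 — PE (W) = 64075.9 * 5.76 = 369077.184 W
Step 2 — PE (kW) = 369077.184 / 1000 ≈ 369.08 kW (5 s.f.)

369.08 kW


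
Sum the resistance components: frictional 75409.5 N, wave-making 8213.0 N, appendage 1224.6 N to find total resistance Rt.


Formula: Rt = Rf + Rw + Ra
Substituting: Rt = 75409.5 + 8213.0 + 1224.6
Result: Rt = 84847.1 N

84847.1 N


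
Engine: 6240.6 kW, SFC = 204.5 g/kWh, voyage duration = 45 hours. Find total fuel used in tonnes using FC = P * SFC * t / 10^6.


Formula: FC (tonnes) = P * SFC * t / 1,000,000
Step 1 — P * SFC * t = 6240.6 * 204.5 * 45 = 57429121.5 g
Step 2 — FC (tonnes) = 57429121.5 / 1,000,000 ≈ 57.429 tonnes (5 s.f.)

57.429 tonnes


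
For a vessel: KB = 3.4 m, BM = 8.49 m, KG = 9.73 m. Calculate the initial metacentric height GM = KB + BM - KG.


Formula: GM = KB + BM - KG
Step 1 — KM = KB + BM = 3.4 + 8.49 = 11.89 m
Step 2 — GM = KM - KG = 11.89 - 9.73 = 2.16 m

2.16 m


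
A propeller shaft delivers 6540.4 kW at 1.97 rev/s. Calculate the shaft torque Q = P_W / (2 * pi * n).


Formula: Q = P_W / (2 * pi * n)
Step 1 — P_W = 6540.4 kW * 1000 = 6540400.0 W
Step 2 — 2 * pi * n = 2 * pi * 1.97 = 12.377875
Step 3 — Q = 6540400.0 / 12.377875 ≈ 528390 N·m (5 s.f.)

528390 N·m


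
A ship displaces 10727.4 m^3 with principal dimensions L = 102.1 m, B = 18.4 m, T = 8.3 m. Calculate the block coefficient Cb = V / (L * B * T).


Formula: Cb = V / (L * B * T)
Step 1 — L * B * T = 102.1 * 18.4 * 8.3 = 15592.712 m^3
Step 2 — Cb = 10727.4 / 15592.712 ≈ 0.68798 (5 s.f.)

0.68798


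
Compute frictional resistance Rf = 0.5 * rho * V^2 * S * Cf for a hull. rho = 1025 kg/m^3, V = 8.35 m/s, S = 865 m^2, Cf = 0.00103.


Formula: Rf = 0.5 * rho * V^2 * S * Cf
Step 1 — V^2 = 8.35^2 = 69.7225
Step 2 — 0.5 * rho * V^2 = 0.5 * 1025 * 69.7225 = 35732.78125
Step 3 — Rf = 35732.78125 * 865 * 0.00103 ≈ 31836 N (5 s.f.)

31836 N


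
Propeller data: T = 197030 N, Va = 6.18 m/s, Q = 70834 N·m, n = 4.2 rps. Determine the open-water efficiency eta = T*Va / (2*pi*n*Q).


Formula: eta = T * Va / (2 * pi * n * Q)
Step 1 — numerator = T * Va = 197030 * 6.18 = 1217645.4
Step 2 — 2 * pi * n = 2 * pi * 4.2 = 26.389378
Step 3 — denominator = 26.389378 * 70834 = 1869265.2
Step 4 — eta = 1217645.4 / 1869265.2 ≈ 0.65140 (5 s.f.)

0.65140


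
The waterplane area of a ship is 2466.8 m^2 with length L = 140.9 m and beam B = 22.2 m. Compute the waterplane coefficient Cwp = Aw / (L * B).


Formula: Cwp = Aw / (L * B)
Step 1 — L * B = 140.9 * 22.2 = 3127.98 m^2
Step 2 — Cwp = 2466.8 / 3127.98 ≈ 0.78862 (5 s.f.)

0.78862


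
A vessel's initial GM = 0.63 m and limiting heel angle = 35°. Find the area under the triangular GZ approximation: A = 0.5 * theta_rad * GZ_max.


Formula: GZ_max = GM * sin(theta); Area = 0.5 * theta_rad * GZ_max
Step 1 — GZ_max = 0.63 * sin(35°) = 0.63 * 0.573576 = 0.361353 m
Step 2 — theta_rad = 35 * pi/180 = 0.610865 rad
Step 3 — Area = 0.5 * 0.610865 * 0.361353 ≈ 0.11037 m·rad (5 s.f.)

0.11037 m·rad


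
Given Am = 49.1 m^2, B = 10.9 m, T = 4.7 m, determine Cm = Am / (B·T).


Formula: Cm = Am / (B * T)
Step 1 — B * T = 10.9 * 4.7 = 51.23 m^2
Step 2 — Cm = 49.1 / 51.23 ≈ 0.95842 (5 s.f.)

0.95842


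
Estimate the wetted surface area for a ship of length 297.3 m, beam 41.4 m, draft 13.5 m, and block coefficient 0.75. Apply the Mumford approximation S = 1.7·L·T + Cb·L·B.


Formula: S = 1.7*L*T + V/T with V = Cb*L*B*T, i.e. S = L * (1.7*T + Cb*B)
Step 1 — 1.7*T = 1.7 * 13.5 = 22.95 m
Step 2 — Cb*B = 0.75 * 41.4 = 31.05 m
Step 3 — 1.7*T + Cb*B = 22.95 + 31.05 = 54.0 m
Step 4 — S = 297.3 * 54.0 ≈ 16054 m^2 (5 s.f.)

16054 m^2


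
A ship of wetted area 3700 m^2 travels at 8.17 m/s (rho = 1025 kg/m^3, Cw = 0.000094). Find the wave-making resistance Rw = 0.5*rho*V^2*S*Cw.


Formula: Rw = 0.5 * rho * V^2 * S * Cw
Step 1 — V^2 = 8.17^2 = 66.7489
Step 2 — 0.5 * rho * V^2 = 0.5 * 1025 * 66.7489 = 34208.81125
Step 3 — Rw = 34208.81125 * 3700 * 0.000094 ≈ 11898 N (5 s.f.)

11898 N


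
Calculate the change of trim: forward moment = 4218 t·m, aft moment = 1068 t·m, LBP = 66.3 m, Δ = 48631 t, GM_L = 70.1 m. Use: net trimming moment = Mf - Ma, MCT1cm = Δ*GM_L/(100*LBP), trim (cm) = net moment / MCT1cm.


Formula: net trimming moment = Mf - Ma; MCT1cm = Δ*GM_L/(100*LBP); trim = net moment / MCT1cm
Step 1 — net trimming moment = 4218 - 1068 = 3150 t·m
Step 2 — MCT1cm = 48631 * 70.1 / (100 * 66.3) = 514.183 t·m/cm
Step 3 — trim = 3150 / 514.183 ≈ 6.1262 cm (5 s.f.)

6.1262 cm


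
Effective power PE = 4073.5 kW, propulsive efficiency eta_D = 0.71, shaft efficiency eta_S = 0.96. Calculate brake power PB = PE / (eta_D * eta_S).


Formula: PB = PE / (eta_D * eta_S)
Step 1 — combined efficiency = eta_D * eta_S = 0.71 * 0.96 = 0.6816
Step 2 — PB = 4073.5 / 0.6816 ≈ 5976.4 kW (5 s.f.)

5976.4 kW


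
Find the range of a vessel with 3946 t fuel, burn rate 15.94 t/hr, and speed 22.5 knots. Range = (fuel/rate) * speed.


Formula: endurance = fuel / rate; range = endurance * speed
Step 1 — endurance = 3946 / 15.94 = 247.5533 hours
Step 2 — range = 247.5533 * 22.5 ≈ 5569.9 nautical miles (5 s.f.)

5569.9 NM


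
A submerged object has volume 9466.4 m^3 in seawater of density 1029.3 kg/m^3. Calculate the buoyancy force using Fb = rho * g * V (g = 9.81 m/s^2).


Formula: Fb = rho * g * V
Substituting: Fb = 1029.3 * 9.81 * 9466.4
Intermediate: 1029.3 * 9.81 = 10097.433
Result: Fb = 10097.433 * 9466.4 ≈ 95586000 N (5 s.f.)

95586000 N


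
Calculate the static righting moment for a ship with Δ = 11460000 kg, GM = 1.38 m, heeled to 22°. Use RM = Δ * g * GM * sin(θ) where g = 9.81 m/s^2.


Formula: GZ = GM * sin(theta); RM = disp * g * GZ
Step 1 — GZ = 1.38 * sin(22°) = 1.38 * 0.374607 = 0.516958 m
Step 2 — RM = 11460000 * 9.81 * 0.516958 ≈ 58118000 N·m (5 s.f.)

58118000 N·m


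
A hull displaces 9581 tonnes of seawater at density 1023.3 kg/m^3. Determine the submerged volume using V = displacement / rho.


Formula: V = mass / rho
Step 1 — convert tonnes to kg: 9581 t * 1000 = 9581000 kg
Step 2 — V = 9581000 / 1023.3 ≈ 9362.8 m^3 (5 s.f.)

9362.8 m^3


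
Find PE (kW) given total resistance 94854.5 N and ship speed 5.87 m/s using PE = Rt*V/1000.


Formula: PE = Rt * V / 1000 (kW)
Step 1 — PE (W) = 94854.5 * 5.87 = 556795.915 W
Step 2 — PE (kW) = 556795.915 / 1000 ≈ 556.80 kW (5 s.f.)

556.80 kW


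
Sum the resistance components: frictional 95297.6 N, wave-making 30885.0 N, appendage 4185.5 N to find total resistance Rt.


Formula: Rt = Rf + Rw + Ra
Substituting: Rt = 95297.6 + 30885.0 + 4185.5
Result: Rt = 130368.1 N

130368.1 N


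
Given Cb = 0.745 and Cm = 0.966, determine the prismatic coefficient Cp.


Formula: Cp = Cb / Cm
Substituting: Cp = 0.745 / 0.966
Result: Cp ≈ 0.77122 (5 s.f.)

0.77122


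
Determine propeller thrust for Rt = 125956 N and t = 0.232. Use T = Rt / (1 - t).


Formula: T = Rt / (1 - t)
Step 1 — (1 - t) = 1 - 0.232 = 0.768
Step 2 — T = 125956 / 0.768 ≈ 164010 N (5 s.f.)

164010 N


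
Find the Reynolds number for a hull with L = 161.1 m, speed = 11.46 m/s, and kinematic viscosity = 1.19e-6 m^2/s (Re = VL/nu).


Formula: Re = V * L / nu
Step 1 — V * L = 11.46 * 161.1 = 1846.206 m^2/s
Step 2 — Re = 1846.206 / 1.19e-6 = 1.55e+09

1.55e+09


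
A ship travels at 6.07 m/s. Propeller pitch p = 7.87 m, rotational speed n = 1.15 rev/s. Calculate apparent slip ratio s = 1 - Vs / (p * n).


Formula: s = 1 - Vs / (p * n)
Step 1 — p * n = 7.87 * 1.15 = 9.0505
Step 2 — Vs / (p*n) = 6.07 / 9.0505 = 0.670681 (6 d.p.)
Step 3 — s = 1 - 0.670681 = 0.329319

0.329319


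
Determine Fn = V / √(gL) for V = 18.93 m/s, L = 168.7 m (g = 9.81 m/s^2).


Formula: Fn = V / sqrt(g * L)
Step 1 — g * L = 9.81 * 168.7 = 1654.947
Step 2 — sqrt(g * L) = sqrt(1654.947) = 40.68104
Step 3 — Fn = 18.93 / 40.68104 ≈ 0.46533 (5 s.f.)

0.46533


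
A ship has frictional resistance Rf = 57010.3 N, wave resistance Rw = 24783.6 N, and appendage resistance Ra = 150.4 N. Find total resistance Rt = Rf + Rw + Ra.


Formula: Rt = Rf + Rw + Ra
Substituting: Rt = 57010.3 + 24783.6 + 150.4
Result: Rt = 81944.3 N

81944.3 N


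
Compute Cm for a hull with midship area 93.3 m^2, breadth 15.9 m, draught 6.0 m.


Formula: Cm = Am / (B * T)
Step 1 — B * T = 15.9 * 6.0 = 95.4 m^2
Step 2 — Cm = 93.3 / 95.4 ≈ 0.97799 (5 s.f.)

0.97799


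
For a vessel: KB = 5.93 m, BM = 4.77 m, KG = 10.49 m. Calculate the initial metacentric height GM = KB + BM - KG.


Formula: GM = KB + BM - KG
Step 1 — KM = KB + BM = 5.93 + 4.77 = 10.7 m
Step 2 — GM = KM - KG = 10.7 - 10.49 = 0.21 m

0.21 m


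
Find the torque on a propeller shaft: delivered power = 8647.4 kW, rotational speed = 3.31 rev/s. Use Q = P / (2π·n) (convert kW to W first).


Formula: Q = P_W / (2 * pi * n)
Step 1 — P_W = 8647.4 kW * 1000 = 8647400.0 W
Step 2 — 2 * pi * n = 2 * pi * 3.31 = 20.797343
Step 3 — Q = 8647400.0 / 20.797343 ≈ 415790 N·m (5 s.f.)

415790 N·m


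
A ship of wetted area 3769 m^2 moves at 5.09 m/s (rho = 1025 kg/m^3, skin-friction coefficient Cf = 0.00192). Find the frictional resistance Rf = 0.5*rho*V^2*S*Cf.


Formula: Rf = 0.5 * rho * V^2 * S * Cf
Step 1 — V^2 = 5.09^2 = 25.9081
Step 2 — 0.5 * rho * V^2 = 0.5 * 1025 * 25.9081 = 13277.90125
Step 3 — Rf = 13277.90125 * 3769 * 0.00192 ≈ 96085 N (5 s.f.)

96085 N


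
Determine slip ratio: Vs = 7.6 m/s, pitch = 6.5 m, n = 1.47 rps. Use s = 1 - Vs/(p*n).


Formula: s = 1 - Vs / (p * n)
Step 1 — p * n = 6.5 * 1.47 = 9.555
Step 2 — Vs / (p*n) = 7.6 / 9.555 = 0.795395 (6 d.p.)
Step 3 — s = 1 - 0.795395 = 0.204605

0.204605


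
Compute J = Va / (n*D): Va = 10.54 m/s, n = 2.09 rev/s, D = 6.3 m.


Formula: J = Va / (n * D)
Step 1 — n * D = 2.09 * 6.3 = 13.167
Step 2 — J = 10.54 / 13.167 ≈ 0.80049 (5 s.f.)

0.80049


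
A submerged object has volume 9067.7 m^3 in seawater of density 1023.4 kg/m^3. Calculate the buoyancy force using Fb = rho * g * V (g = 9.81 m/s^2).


Formula: Fb = rho * g * V
Substituting: Fb = 1023.4 * 9.81 * 9067.7
Intermediate: 1023.4 * 9.81 = 10039.554
Result: Fb = 10039.554 * 9067.7 ≈ 91036000 N (5 s.f.)

91036000 N


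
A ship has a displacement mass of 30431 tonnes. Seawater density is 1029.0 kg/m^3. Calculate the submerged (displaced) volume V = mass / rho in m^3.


Formula: V = mass / rho
Step 1 — convert tonnes to kg: 30431 t * 1000 = 30431000 kg
Step 2 — V = 30431000 / 1029.0 ≈ 29573 m^3 (5 s.f.)

29573 m^3


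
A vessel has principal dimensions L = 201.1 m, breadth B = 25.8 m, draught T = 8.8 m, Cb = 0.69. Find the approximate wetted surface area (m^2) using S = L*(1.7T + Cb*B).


Formula: S = 1.7*L*T + V/T with V = Cb*L*B*T, i.e. S = L * (1.7*T + Cb*B)
Step 1 — 1.7*T = 1.7 * 8.8 = 14.96 m
Step 2 — Cb*B = 0.69 * 25.8 = 17.802 m
Step 3 — 1.7*T + Cb*B = 14.96 + 17.802 = 32.762 m
Step 4 — S = 201.1 * 32.762 ≈ 6588.4 m^2 (5 s.f.)

6588.4 m^2


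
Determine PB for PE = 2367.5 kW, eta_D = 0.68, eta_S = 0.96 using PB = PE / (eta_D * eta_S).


Formula: PB = PE / (eta_D * eta_S)
Step 1 — combined efficiency = eta_D * eta_S = 0.68 * 0.96 = 0.6528
Step 2 — PB = 2367.5 / 0.6528 ≈ 3626.7 kW (5 s.f.)

3626.7 kW


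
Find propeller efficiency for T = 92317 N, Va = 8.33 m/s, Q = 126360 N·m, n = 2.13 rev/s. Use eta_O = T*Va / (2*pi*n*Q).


Formula: eta = T * Va / (2 * pi * n * Q)
Step 1 — numerator = T * Va = 92317 * 8.33 = 769000.61
Step 2 — 2 * pi * n = 2 * pi * 2.13 = 13.383185
Step 3 — denominator = 13.383185 * 126360 = 1691099.26
Step 4 — eta = 769000.61 / 1691099.26 ≈ 0.45473 (5 s.f.)

0.45473


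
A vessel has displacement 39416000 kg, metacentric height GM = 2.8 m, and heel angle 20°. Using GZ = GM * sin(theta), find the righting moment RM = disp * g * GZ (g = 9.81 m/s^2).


Formula: GZ = GM * sin(theta); RM = disp * g * GZ
Step 1 — GZ = 2.8 * sin(20°) = 2.8 * 0.34202 = 0.957656 m
Step 2 — RM = 39416000 * 9.81 * 0.957656 ≈ 370300000 N·m (5 s.f.)

370300000 N·m


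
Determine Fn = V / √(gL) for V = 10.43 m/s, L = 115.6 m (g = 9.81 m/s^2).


Formula: Fn = V / sqrt(g * L)
Step 1 — g * L = 9.81 * 115.6 = 1134.036
Step 2 — sqrt(g * L) = sqrt(1134.036) = 33.675451
Step 3 — Fn = 10.43 / 33.675451 ≈ 0.30972 (5 s.f.)

0.30972


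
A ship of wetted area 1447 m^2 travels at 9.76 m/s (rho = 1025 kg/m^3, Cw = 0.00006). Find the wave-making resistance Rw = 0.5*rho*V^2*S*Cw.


Formula: Rw = 0.5 * rho * V^2 * S * Cw
Step 1 — V^2 = 9.76^2 = 95.2576
Step 2 — 0.5 * rho * V^2 = 0.5 * 1025 * 95.2576 = 48819.52
Step 3 — Rw = 48819.52 * 1447 * 0.00006 ≈ 4238.5 N (5 s.f.)

4238.5 N


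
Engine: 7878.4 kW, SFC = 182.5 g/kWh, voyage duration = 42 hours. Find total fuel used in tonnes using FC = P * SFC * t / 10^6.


Formula: FC (tonnes) = P * SFC * t / 1,000,000
Step 1 — P * SFC * t = 7878.4 * 182.5 * 42 = 60387936.0 g
Step 2 — FC (tonnes) = 60387936.0 / 1,000,000 ≈ 60.388 tonnes (5 s.f.)

60.388 tonnes


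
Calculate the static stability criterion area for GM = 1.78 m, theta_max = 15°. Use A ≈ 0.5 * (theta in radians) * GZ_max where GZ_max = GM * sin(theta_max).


Formula: GZ_max = GM * sin(theta); Area = 0.5 * theta_rad * GZ_max
Step 1 — GZ_max = 1.78 * sin(15°) = 1.78 * 0.258819 = 0.460698 m
Step 2 — theta_rad = 15 * pi/180 = 0.261799 rad
Step 3 — Area = 0.5 * 0.261799 * 0.460698 ≈ 0.060305 m·rad (5 s.f.)

0.060305 m·rad


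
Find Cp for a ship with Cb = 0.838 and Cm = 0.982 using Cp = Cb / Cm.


Formula: Cp = Cb / Cm
Substituting: Cp = 0.838 / 0.982
Result: Cp ≈ 0.85336 (5 s.f.)

0.85336


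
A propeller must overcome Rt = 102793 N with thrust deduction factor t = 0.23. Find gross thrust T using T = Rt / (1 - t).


Formula: T = Rt / (1 - t)
Step 1 — (1 - t) = 1 - 0.23 = 0.77
Step 2 — T = 102793 / 0.77 ≈ 133500 N (5 s.f.)

133500 N


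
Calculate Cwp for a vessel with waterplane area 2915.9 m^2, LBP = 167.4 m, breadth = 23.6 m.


Formula: Cwp = Aw / (L * B)
Step 1 — L * B = 167.4 * 23.6 = 3950.64 m^2
Step 2 — Cwp = 2915.9 / 3950.64 ≈ 0.73808 (5 s.f.)

0.73808


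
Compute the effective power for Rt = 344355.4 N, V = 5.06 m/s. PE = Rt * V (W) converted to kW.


Formula: PE = Rt * V / 1000 (kW)
Step 1 — PE (W) = 344355.4 * 5.06 = 1742438.324 W
Step 2 — PE (kW) = 1742438.324 / 1000 ≈ 1742.4 kW (5 s.f.)

1742.4 kW


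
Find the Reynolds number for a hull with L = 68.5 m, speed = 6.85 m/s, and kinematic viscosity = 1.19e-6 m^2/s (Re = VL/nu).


Formula: Re = V * L / nu
Step 1 — V * L = 6.85 * 68.5 = 469.225 m^2/s
Step 2 — Re = 469.225 / 1.19e-6 = 3.94e+08

3.94e+08


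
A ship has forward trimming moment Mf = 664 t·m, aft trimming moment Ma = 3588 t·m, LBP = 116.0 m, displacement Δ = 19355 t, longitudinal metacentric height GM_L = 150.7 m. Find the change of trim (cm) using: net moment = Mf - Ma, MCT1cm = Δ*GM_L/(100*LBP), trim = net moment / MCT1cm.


Formula: net trimming moment = Mf - Ma; MCT1cm = Δ*GM_L/(100*LBP); trim = net moment / MCT1cm
Step 1 — net trimming moment = 664 - 3588 = -2924 t·m
Step 2 — MCT1cm = 19355 * 150.7 / (100 * 116.0) = 251.4481 t·m/cm
Step 3 — trim = -2924 / 251.4481 ≈ -11.629 cm (5 s.f.)

-11.629 cm


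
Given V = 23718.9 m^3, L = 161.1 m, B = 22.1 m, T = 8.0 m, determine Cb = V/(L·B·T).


Formula: Cb = V / (L * B * T)
Step 1 — L * B * T = 161.1 * 22.1 * 8.0 = 28482.48 m^3
Step 2 — Cb = 23718.9 / 28482.48 ≈ 0.83275 (5 s.f.)

0.83275


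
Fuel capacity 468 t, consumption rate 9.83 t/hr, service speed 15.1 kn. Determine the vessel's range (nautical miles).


Formula: endurance = fuel / rate; range = endurance * speed
Step 1 — endurance = 468 / 9.83 = 47.6094 hours
Step 2 — range = 47.6094 * 15.1 ≈ 718.90 nautical miles (5 s.f.)

718.90 NM


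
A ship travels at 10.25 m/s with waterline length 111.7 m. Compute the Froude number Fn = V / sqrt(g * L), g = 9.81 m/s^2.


Formula: Fn = V / sqrt(g * L)
Step 1 — g * L = 9.81 * 111.7 = 1095.777
Step 2 — sqrt(g * L) = sqrt(1095.777) = 33.102523
Step 3 — Fn = 10.25 / 33.102523 ≈ 0.30964 (5 s.f.)

0.30964


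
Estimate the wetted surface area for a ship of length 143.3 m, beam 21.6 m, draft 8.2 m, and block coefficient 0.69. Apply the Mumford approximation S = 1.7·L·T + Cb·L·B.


Formula: S = 1.7*L*T + V/T with V = Cb*L*B*T, i.e. S = L * (1.7*T + Cb*B)
Step 1 — 1.7*T = 1.7 * 8.2 = 13.94 m
Step 2 — Cb*B = 0.69 * 21.6 = 14.904 m
Step 3 — 1.7*T + Cb*B = 13.94 + 14.904 = 28.844 m
Step 4 — S = 143.3 * 28.844 ≈ 4133.3 m^2 (5 s.f.)

4133.3 m^2


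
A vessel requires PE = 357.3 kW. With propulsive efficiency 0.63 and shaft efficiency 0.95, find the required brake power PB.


Formula: PB = PE / (eta_D * eta_S)
Step 1 — combined efficiency = eta_D * eta_S = 0.63 * 0.95 = 0.5985
Step 2 — PB = 357.3 / 0.5985 ≈ 596.99 kW (5 s.f.)

596.99 kW


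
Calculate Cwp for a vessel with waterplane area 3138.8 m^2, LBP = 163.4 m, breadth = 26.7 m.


Formula: Cwp = Aw / (L * B)
Step 1 — L * B = 163.4 * 26.7 = 4362.78 m^2
Step 2 — Cwp = 3138.8 / 4362.78 ≈ 0.71945 (5 s.f.)

0.71945


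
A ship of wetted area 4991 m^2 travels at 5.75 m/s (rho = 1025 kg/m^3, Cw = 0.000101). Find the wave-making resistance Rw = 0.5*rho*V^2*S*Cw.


Formula: Rw = 0.5 * rho * V^2 * S * Cw
Step 1 — V^2 = 5.75^2 = 33.0625
Step 2 — 0.5 * rho * V^2 = 0.5 * 1025 * 33.0625 = 16944.53125
Step 3 — Rw = 16944.53125 * 4991 * 0.000101 ≈ 8541.6 N (5 s.f.)

8541.6 N


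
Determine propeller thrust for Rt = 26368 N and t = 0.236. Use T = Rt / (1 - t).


Formula: T = Rt / (1 - t)
Step 1 — (1 - t) = 1 - 0.236 = 0.764
Step 2 — T = 26368 / 0.764 ≈ 34513 N (5 s.f.)

34513 N


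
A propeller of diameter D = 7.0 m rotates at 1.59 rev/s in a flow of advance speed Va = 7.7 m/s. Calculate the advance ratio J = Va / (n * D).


Formula: J = Va / (n * D)
Step 1 — n * D = 1.59 * 7.0 = 11.13
Step 2 — J = 7.7 / 11.13 ≈ 0.69182 (5 s.f.)

0.69182


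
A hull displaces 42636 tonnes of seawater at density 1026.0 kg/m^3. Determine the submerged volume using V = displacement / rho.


Formula: V = mass / rho
Step 1 — convert tonnes to kg: 42636 t * 1000 = 42636000 kg
Step 2 — V = 42636000 / 1026.0 ≈ 41556 m^3 (5 s.f.)

41556 m^3


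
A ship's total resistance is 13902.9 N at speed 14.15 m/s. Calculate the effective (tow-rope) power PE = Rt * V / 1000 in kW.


Formula: PE = Rt * V / 1000 (kW)
Step 1 — PE (W) = 13902.9 * 14.15 = 196726.035 W
Step 2 — PE (kW) = 196726.035 / 1000 ≈ 196.73 kW (5 s.f.)

196.73 kW


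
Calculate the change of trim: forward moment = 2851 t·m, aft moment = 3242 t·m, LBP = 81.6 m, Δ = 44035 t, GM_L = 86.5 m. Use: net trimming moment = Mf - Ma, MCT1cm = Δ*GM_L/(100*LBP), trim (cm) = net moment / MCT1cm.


Formula: net trimming moment = Mf - Ma; MCT1cm = Δ*GM_L/(100*LBP); trim = net moment / MCT1cm
Step 1 — net trimming moment = 2851 - 3242 = -391 t·m
Step 2 — MCT1cm = 44035 * 86.5 / (100 * 81.6) = 466.7926 t·m/cm
Step 3 — trim = -391 / 466.7926 ≈ -0.83763 cm (5 s.f.)

-0.83763 cm


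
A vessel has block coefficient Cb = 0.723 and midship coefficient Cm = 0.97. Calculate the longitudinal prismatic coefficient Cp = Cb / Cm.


Formula: Cp = Cb / Cm
Substituting: Cp = 0.723 / 0.97
Result: Cp ≈ 0.74536 (5 s.f.)

0.74536


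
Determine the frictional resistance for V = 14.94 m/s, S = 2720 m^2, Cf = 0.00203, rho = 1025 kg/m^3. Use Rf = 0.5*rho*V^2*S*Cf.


Formula: Rf = 0.5 * rho * V^2 * S * Cf
Step 1 — V^2 = 14.94^2 = 223.2036
Step 2 — 0.5 * rho * V^2 = 0.5 * 1025 * 223.2036 = 114391.845
Step 3 — Rf = 114391.845 * 2720 * 0.00203 ≈ 631630 N (5 s.f.)

631630 N


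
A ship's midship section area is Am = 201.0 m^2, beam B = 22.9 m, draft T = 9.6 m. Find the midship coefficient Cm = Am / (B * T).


Formula: Cm = Am / (B * T)
Step 1 — B * T = 22.9 * 9.6 = 219.84 m^2
Step 2 — Cm = 201.0 / 219.84 ≈ 0.91430 (5 s.f.)

0.91430


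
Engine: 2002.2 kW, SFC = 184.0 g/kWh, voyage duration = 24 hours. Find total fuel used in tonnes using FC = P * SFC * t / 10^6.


Formula: FC (tonnes) = P * SFC * t / 1,000,000
Step 1 — P * SFC * t = 2002.2 * 184.0 * 24 = 8841715.2 g
Step 2 — FC (tonnes) = 8841715.2 / 1,000,000 ≈ 8.8417 tonnes (5 s.f.)

8.8417 tonnes


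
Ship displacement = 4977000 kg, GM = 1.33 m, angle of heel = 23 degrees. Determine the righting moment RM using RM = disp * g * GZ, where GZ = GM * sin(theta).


Formula: GZ = GM * sin(theta); RM = disp * g * GZ
Step 1 — GZ = 1.33 * sin(23°) = 1.33 * 0.390731 = 0.519672 m
Step 2 — RM = 4977000 * 9.81 * 0.519672 ≈ 25373000 N·m (5 s.f.)

25373000 N·m


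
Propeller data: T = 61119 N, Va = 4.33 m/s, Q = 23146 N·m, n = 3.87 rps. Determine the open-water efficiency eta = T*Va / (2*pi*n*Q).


Formula: eta = T * Va / (2 * pi * n * Q)
Step 1 — numerator = T * Va = 61119 * 4.33 = 264645.27
Step 2 — 2 * pi * n = 2 * pi * 3.87 = 24.315927
Step 3 — denominator = 24.315927 * 23146 = 562816.45
Step 4 — eta = 264645.27 / 562816.45 ≈ 0.47022 (5 s.f.)

0.47022


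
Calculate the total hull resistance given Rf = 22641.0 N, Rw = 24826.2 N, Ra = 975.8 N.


Formula: Rt = Rf + Rw + Ra
Substituting: Rt = 22641.0 + 24826.2 + 975.8
Result: Rt = 48443.0 N

48443.0 N


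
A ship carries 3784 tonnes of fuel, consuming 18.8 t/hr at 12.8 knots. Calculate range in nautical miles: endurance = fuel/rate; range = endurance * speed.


Formula: endurance = fuel / rate; range = endurance * speed
Step 1 — endurance = 3784 / 18.8 = 201.2766 hours
Step 2 — range = 201.2766 * 12.8 ≈ 2576.3 nautical miles (5 s.f.)

2576.3 NM


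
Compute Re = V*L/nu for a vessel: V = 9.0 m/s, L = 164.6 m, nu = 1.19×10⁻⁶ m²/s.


Formula: Re = V * L / nu
Step 1 — V * L = 9.0 * 164.6 = 1481.4 m^2/s
Step 2 — Re = 1481.4 / 1.19e-6 = 1.24e+09

1.24e+09


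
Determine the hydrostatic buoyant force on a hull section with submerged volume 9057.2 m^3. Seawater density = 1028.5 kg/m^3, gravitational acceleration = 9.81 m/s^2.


Formula: Fb = rho * g * V
Substituting: Fb = 1028.5 * 9.81 * 9057.2
Intermediate: 1028.5 * 9.81 = 10089.585
Result: Fb = 10089.585 * 9057.2 ≈ 91383000 N (5 s.f.)

91383000 N


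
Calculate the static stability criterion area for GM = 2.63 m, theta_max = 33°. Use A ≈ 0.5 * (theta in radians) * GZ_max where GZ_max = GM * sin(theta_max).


Formula: GZ_max = GM * sin(theta); Area = 0.5 * theta_rad * GZ_max
Step 1 — GZ_max = 2.63 * sin(33°) = 2.63 * 0.544639 = 1.432401 m
Step 2 — theta_rad = 33 * pi/180 = 0.575959 rad
Step 3 — Area = 0.5 * 0.575959 * 1.432401 ≈ 0.41250 m·rad (5 s.f.)

0.41250 m·rad


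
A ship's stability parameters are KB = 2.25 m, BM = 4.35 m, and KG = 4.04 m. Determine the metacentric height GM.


Formula: GM = KB + BM - KG
Step 1 — KM = KB + BM = 2.25 + 4.35 = 6.6 m
Step 2 — GM = KM - KG = 6.6 - 4.04 = 2.56 m

2.56 m


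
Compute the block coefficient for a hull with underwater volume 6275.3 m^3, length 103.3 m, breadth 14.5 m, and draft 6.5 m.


Formula: Cb = V / (L * B * T)
Step 1 — L * B * T = 103.3 * 14.5 * 6.5 = 9736.025 m^3
Step 2 — Cb = 6275.3 / 9736.025 ≈ 0.64454 (5 s.f.)

0.64454


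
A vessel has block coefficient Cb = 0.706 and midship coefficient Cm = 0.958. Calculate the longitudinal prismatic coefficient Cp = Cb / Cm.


Formula: Cp = Cb / Cm
Substituting: Cp = 0.706 / 0.958
Result: Cp ≈ 0.73695 (5 s.f.)

0.73695


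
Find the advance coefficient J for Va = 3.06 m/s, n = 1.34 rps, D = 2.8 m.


Formula: J = Va / (n * D)
Step 1 — n * D = 1.34 * 2.8 = 3.752
Step 2 — J = 3.06 / 3.752 ≈ 0.81557 (5 s.f.)

0.81557


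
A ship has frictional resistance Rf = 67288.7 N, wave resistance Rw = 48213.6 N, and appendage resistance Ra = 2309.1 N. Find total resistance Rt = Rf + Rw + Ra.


Formula: Rt = Rf + Rw + Ra
Substituting: Rt = 67288.7 + 48213.6 + 2309.1
Result: Rt = 117811.4 N

117811.4 N


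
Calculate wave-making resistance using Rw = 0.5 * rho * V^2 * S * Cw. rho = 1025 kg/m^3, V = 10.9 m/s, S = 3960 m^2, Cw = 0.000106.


Formula: Rw = 0.5 * rho * V^2 * S * Cw
Step 1 — V^2 = 10.9^2 = 118.81
Step 2 — 0.5 * rho * V^2 = 0.5 * 1025 * 118.81 = 60890.125
Step 3 — Rw = 60890.125 * 3960 * 0.000106 ≈ 25559 N (5 s.f.)

25559 N


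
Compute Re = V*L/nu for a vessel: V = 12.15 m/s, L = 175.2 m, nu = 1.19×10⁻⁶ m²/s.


Formula: Re = V * L / nu
Step 1 — V * L = 12.15 * 175.2 = 2128.68 m^2/s
Step 2 — Re = 2128.68 / 1.19e-6 = 1.79e+09

1.79e+09


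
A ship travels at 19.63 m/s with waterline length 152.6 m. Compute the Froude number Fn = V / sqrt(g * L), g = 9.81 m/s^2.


Formula: Fn = V / sqrt(g * L)
Step 1 — g * L = 9.81 * 152.6 = 1497.006
Step 2 — sqrt(g * L) = sqrt(1497.006) = 38.691162
Step 3 — Fn = 19.63 / 38.691162 ≈ 0.50735 (5 s.f.)

0.50735


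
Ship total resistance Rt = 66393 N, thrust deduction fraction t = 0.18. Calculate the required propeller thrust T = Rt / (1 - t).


Formula: T = Rt / (1 - t)
Step 1 — (1 - t) = 1 - 0.18 = 0.82
Step 2 — T = 66393 / 0.82 ≈ 80967 N (5 s.f.)

80967 N


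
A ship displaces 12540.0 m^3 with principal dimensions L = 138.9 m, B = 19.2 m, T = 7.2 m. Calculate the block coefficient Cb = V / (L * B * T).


Formula: Cb = V / (L * B * T)
Step 1 — L * B * T = 138.9 * 19.2 * 7.2 = 19201.536 m^3
Step 2 — Cb = 12540.0 / 19201.536 ≈ 0.65307 (5 s.f.)

0.65307


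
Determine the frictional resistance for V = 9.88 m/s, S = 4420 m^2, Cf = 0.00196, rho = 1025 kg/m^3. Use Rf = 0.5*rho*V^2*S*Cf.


Formula: Rf = 0.5 * rho * V^2 * S * Cf
Step 1 — V^2 = 9.88^2 = 97.6144
Step 2 — 0.5 * rho * V^2 = 0.5 * 1025 * 97.6144 = 50027.38
Step 3 — Rf = 50027.38 * 4420 * 0.00196 ≈ 433400 N (5 s.f.)

433400 N


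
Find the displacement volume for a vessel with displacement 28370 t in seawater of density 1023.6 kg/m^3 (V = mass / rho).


Formula: V = mass / rho
Step 1 — convert tonnes to kg: 28370 t * 1000 = 28370000 kg
Step 2 — V = 28370000 / 1023.6 ≈ 27716 m^3 (5 s.f.)

27716 m^3


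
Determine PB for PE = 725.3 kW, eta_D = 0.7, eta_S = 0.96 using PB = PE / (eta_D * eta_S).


Formula: PB = PE / (eta_D * eta_S)
Step 1 — combined efficiency = eta_D * eta_S = 0.7 * 0.96 = 0.672
Step 2 — PB = 725.3 / 0.672 ≈ 1079.3 kW (5 s.f.)

1079.3 kW


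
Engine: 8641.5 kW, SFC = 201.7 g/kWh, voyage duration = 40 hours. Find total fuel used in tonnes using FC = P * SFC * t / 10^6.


Formula: FC (tonnes) = P * SFC * t / 1,000,000
Step 1 — P * SFC * t = 8641.5 * 201.7 * 40 = 69719622.0 g
Step 2 — FC (tonnes) = 69719622.0 / 1,000,000 ≈ 69.720 tonnes (5 s.f.)

69.720 tonnes


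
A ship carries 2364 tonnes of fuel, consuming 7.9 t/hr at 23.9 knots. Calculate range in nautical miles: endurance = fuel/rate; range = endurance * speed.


Formula: endurance = fuel / rate; range = endurance * speed
Step 1 — endurance = 2364 / 7.9 = 299.2405 hours
Step 2 — range = 299.2405 * 23.9 ≈ 7151.8 nautical miles (5 s.f.)

7151.8 NM


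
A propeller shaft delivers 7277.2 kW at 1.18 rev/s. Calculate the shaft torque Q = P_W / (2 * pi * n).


Formula: Q = P_W / (2 * pi * n)
Step 1 — P_W = 7277.2 kW * 1000 = 7277200.0 W
Step 2 — 2 * pi * n = 2 * pi * 1.18 = 7.414159
Step 3 — Q = 7277200.0 / 7.414159 ≈ 981530 N·m (5 s.f.)

981530 N·m


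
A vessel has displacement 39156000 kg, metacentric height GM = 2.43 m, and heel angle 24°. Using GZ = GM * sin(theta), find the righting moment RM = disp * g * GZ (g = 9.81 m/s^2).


Formula: GZ = GM * sin(theta); RM = disp * g * GZ
Step 1 — GZ = 2.43 * sin(24°) = 2.43 * 0.406737 = 0.988371 m
Step 2 — RM = 39156000 * 9.81 * 0.988371 ≈ 379650000 N·m (5 s.f.)

379650000 N·m


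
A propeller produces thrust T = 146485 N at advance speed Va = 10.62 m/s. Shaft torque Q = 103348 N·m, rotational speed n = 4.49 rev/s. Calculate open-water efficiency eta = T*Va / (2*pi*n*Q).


Formula: eta = T * Va / (2 * pi * n * Q)
Step 1 — numerator = T * Va = 146485 * 10.62 = 1555670.7
Step 2 — 2 * pi * n = 2 * pi * 4.49 = 28.211502
Step 3 — denominator = 28.211502 * 103348 = 2915602.31
Step 4 — eta = 1555670.7 / 2915602.31 ≈ 0.53357 (5 s.f.)

0.53357


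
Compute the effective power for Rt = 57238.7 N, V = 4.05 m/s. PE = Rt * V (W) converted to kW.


Formula: PE = Rt * V / 1000 (kW)
Step 1 — PE (W) = 57238.7 * 4.05 = 231816.735 W
Step 2 — PE (kW) = 231816.735 / 1000 ≈ 231.82 kW (5 s.f.)

231.82 kW


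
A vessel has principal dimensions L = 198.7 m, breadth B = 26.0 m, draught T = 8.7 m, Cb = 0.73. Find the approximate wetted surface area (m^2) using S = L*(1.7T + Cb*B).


Formula: S = 1.7*L*T + V/T with V = Cb*L*B*T, i.e. S = L * (1.7*T + Cb*B)
Step 1 — 1.7*T = 1.7 * 8.7 = 14.79 m
Step 2 — Cb*B = 0.73 * 26.0 = 18.98 m
Step 3 — 1.7*T + Cb*B = 14.79 + 18.98 = 33.77 m
Step 4 — S = 198.7 * 33.77 ≈ 6710.1 m^2 (5 s.f.)

6710.1 m^2


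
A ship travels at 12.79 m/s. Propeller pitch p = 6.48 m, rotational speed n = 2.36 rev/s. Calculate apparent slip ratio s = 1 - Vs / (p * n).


Formula: s = 1 - Vs / (p * n)
Step 1 — p * n = 6.48 * 2.36 = 15.2928
Step 2 — Vs / (p*n) = 12.79 / 15.2928 = 0.836341 (6 d.p.)
Step 3 — s = 1 - 0.836341 = 0.163659

0.163659


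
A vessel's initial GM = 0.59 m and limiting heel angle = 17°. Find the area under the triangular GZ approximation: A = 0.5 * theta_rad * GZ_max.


Formula: GZ_max = GM * sin(theta); Area = 0.5 * theta_rad * GZ_max
Step 1 — GZ_max = 0.59 * sin(17°) = 0.59 * 0.292372 = 0.172499 m
Step 2 — theta_rad = 17 * pi/180 = 0.296706 rad
Step 3 — Area = 0.5 * 0.296706 * 0.172499 ≈ 0.025591 m·rad (5 s.f.)

0.025591 m·rad


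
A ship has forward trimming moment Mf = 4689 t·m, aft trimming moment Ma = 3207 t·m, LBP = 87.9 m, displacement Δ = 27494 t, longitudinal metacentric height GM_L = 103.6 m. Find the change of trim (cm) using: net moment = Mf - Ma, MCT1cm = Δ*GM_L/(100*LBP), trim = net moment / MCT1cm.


Formula: net trimming moment = Mf - Ma; MCT1cm = Δ*GM_L/(100*LBP); trim = net moment / MCT1cm
Step 1 — net trimming moment = 4689 - 3207 = 1482 t·m
Step 2 — MCT1cm = 27494 * 103.6 / (100 * 87.9) = 324.0476 t·m/cm
Step 3 — trim = 1482 / 324.0476 ≈ 4.5734 cm (5 s.f.)

4.5734 cm


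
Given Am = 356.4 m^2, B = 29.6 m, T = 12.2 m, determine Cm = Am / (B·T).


Formula: Cm = Am / (B * T)
Step 1 — B * T = 29.6 * 12.2 = 361.12 m^2
Step 2 — Cm = 356.4 / 361.12 ≈ 0.98693 (5 s.f.)

0.98693


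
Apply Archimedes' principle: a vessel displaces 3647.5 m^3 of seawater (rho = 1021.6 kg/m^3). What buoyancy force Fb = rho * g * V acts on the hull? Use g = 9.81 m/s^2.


Formula: Fb = rho * g * V
Substituting: Fb = 1021.6 * 9.81 * 3647.5
Intermediate: 1021.6 * 9.81 = 10021.896
Result: Fb = 10021.896 * 3647.5 ≈ 36555000 N (5 s.f.)

36555000 N


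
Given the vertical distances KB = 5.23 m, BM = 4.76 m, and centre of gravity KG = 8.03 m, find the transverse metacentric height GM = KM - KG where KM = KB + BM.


Formula: GM = KB + BM - KG
Step 1 — KM = KB + BM = 5.23 + 4.76 = 9.99 m
Step 2 — GM = KM - KG = 9.99 - 8.03 = 1.96 m

1.96 m


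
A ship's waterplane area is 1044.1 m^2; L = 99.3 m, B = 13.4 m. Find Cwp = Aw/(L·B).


Formula: Cwp = Aw / (L * B)
Step 1 — L * B = 99.3 * 13.4 = 1330.62 m^2
Step 2 — Cwp = 1044.1 / 1330.62 ≈ 0.78467 (5 s.f.)

0.78467


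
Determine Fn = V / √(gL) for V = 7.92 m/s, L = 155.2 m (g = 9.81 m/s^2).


Formula: Fn = V / sqrt(g * L)
Step 1 — g * L = 9.81 * 155.2 = 1522.512
Step 2 — sqrt(g * L) = sqrt(1522.512) = 39.01938
Step 3 — Fn = 7.92 / 39.01938 ≈ 0.20298 (5 s.f.)

0.20298


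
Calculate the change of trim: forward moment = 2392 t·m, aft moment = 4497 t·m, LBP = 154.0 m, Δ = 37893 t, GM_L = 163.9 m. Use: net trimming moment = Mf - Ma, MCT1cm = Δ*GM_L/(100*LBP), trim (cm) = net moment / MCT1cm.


Formula: net trimming moment = Mf - Ma; MCT1cm = Δ*GM_L/(100*LBP); trim = net moment / MCT1cm
Step 1 — net trimming moment = 2392 - 4497 = -2105 t·m
Step 2 — MCT1cm = 37893 * 163.9 / (100 * 154.0) = 403.2898 t·m/cm
Step 3 — trim = -2105 / 403.2898 ≈ -5.2196 cm (5 s.f.)

-5.2196 cm


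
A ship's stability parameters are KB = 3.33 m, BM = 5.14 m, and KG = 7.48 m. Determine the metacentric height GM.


Formula: GM = KB + BM - KG
Step 1 — KM = KB + BM = 3.33 + 5.14 = 8.47 m
Step 2 — GM = KM - KG = 8.47 - 7.48 = 0.99 m

0.99 m


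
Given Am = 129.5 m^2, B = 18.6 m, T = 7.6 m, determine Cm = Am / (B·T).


Formula: Cm = Am / (B * T)
Step 1 — B * T = 18.6 * 7.6 = 141.36 m^2
Step 2 — Cm = 129.5 / 141.36 ≈ 0.91610 (5 s.f.)

0.91610


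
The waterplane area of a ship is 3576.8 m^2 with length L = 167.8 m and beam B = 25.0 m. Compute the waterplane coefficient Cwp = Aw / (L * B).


Formula: Cwp = Aw / (L * B)
Step 1 — L * B = 167.8 * 25.0 = 4195.0 m^2
Step 2 — Cwp = 3576.8 / 4195.0 ≈ 0.85263 (5 s.f.)

0.85263


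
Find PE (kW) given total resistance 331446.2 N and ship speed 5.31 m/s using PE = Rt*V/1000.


Formula: PE = Rt * V / 1000 (kW)
Step 1 — PE (W) = 331446.2 * 5.31 = 1759979.322 W
Step 2 — PE (kW) = 1759979.322 / 1000 ≈ 1760.0 kW (5 s.f.)

1760.0 kW


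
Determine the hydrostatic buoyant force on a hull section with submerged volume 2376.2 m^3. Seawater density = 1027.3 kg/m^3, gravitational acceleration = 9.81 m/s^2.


Formula: Fb = rho * g * V
Substituting: Fb = 1027.3 * 9.81 * 2376.2
Intermediate: 1027.3 * 9.81 = 10077.813
Result: Fb = 10077.813 * 2376.2 ≈ 23947000 N (5 s.f.)

23947000 N


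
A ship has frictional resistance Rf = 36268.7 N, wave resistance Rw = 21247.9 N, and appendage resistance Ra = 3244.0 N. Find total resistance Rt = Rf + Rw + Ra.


Formula: Rt = Rf + Rw + Ra
Substituting: Rt = 36268.7 + 21247.9 + 3244.0
Result: Rt = 60760.6 N

60760.6 N


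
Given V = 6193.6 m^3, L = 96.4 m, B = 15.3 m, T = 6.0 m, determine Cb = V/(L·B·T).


Formula: Cb = V / (L * B * T)
Step 1 — L * B * T = 96.4 * 15.3 * 6.0 = 8849.52 m^3
Step 2 — Cb = 6193.6 / 8849.52 ≈ 0.69988 (5 s.f.)

0.69988


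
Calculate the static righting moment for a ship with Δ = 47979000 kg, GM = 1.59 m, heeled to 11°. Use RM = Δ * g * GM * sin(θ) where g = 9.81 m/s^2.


Formula: GZ = GM * sin(theta); RM = disp * g * GZ
Step 1 — GZ = 1.59 * sin(11°) = 1.59 * 0.190809 = 0.303386 m
Step 2 — RM = 47979000 * 9.81 * 0.303386 ≈ 142800000 N·m (5 s.f.)

142800000 N·m


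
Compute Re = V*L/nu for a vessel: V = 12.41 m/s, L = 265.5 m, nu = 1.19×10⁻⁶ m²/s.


Formula: Re = V * L / nu
Step 1 — V * L = 12.41 * 265.5 = 3294.855 m^2/s
Step 2 — Re = 3294.855 / 1.19e-6 = 2.77e+09

2.77e+09


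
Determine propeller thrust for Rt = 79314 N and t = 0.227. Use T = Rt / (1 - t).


Formula: T = Rt / (1 - t)
Step 1 — (1 - t) = 1 - 0.227 = 0.773
Step 2 — T = 79314 / 0.773 ≈ 102610 N (5 s.f.)

102610 N


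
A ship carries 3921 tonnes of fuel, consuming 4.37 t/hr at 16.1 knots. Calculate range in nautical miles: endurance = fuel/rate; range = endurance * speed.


Formula: endurance = fuel / rate; range = endurance * speed
Step 1 — endurance = 3921 / 4.37 = 897.254 hours
Step 2 — range = 897.254 * 16.1 ≈ 14446 nautical miles (5 s.f.)

14446 NM


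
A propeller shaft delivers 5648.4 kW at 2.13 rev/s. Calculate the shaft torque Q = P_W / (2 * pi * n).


Formula: Q = P_W / (2 * pi * n)
Step 1 — P_W = 5648.4 kW * 1000 = 5648400.0 W
Step 2 — 2 * pi * n = 2 * pi * 2.13 = 13.383185
Step 3 — Q = 5648400.0 / 13.383185 ≈ 422050 N·m (5 s.f.)

422050 N·m


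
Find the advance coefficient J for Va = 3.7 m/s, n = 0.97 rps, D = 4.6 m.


Formula: J = Va / (n * D)
Step 1 — n * D = 0.97 * 4.6 = 4.462
Step 2 — J = 3.7 / 4.462 ≈ 0.82922 (5 s.f.)

0.82922


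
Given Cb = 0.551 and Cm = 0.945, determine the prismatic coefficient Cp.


Formula: Cp = Cb / Cm
Substituting: Cp = 0.551 / 0.945
Result: Cp ≈ 0.58307 (5 s.f.)

0.58307


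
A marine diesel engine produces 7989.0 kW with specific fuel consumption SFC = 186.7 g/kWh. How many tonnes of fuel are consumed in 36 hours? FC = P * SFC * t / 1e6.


Formula: FC (tonnes) = P * SFC * t / 1,000,000
Step 1 — P * SFC * t = 7989.0 * 186.7 * 36 = 53695666.8 g
Step 2 — FC (tonnes) = 53695666.8 / 1,000,000 ≈ 53.696 tonnes (5 s.f.)

53.696 tonnes
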